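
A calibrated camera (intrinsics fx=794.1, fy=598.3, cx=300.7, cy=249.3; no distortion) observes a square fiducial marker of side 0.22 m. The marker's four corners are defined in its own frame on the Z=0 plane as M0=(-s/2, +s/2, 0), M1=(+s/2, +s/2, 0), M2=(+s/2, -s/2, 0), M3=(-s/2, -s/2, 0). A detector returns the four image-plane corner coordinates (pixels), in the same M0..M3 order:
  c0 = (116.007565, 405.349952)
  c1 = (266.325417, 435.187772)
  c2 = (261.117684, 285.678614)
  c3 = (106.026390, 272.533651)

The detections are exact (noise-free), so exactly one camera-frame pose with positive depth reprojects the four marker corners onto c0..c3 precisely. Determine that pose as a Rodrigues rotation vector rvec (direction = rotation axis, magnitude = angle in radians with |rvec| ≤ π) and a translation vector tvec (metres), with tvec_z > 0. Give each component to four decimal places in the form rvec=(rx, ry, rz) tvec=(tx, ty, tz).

Intrinsics K: fx=794.1, fy=598.3, cx=300.7, cy=249.3
Marker side s = 0.22 m; corners in marker frame (Z=0):
  M0 = (-0.1100, +0.1100, 0)
  M1 = (+0.1100, +0.1100, 0)
  M2 = (+0.1100, -0.1100, 0)
  M3 = (-0.1100, -0.1100, 0)
Detected image corners:
  c0 = (116.007565, 405.349952) px
  c1 = (266.325417, 435.187772) px
  c2 = (261.117684, 285.678614) px
  c3 = (106.026390, 272.533651) px
Planar DLT: solve 8×8 A·h = b for H (H[2,2]=1):
  H  [+588.34300 +67.06559 +182.70838]
  H  [-98.61936 +698.78215 +350.34224]
  H  [-0.56341 +0.17011 +1.00000]
B = K⁻¹H; ‖b₁‖=1.110356, ‖b₂‖=1.110356; λ = 2/(‖b₁‖+‖b₂‖) = 0.900612, sign → tz>0 ⇒ λ=+0.900612
r₁ = λ·B[:,0] = (+0.85940,+0.06298,-0.50741); r₂ = λ·B[:,1] = (+0.01805,+0.98803,+0.15320)
r₃ = r₁×r₂ = (+0.51099,-0.14082,+0.84797); SVD([r₁ r₂ r₃]) → R = UVᵀ:
  R  [+0.85940 +0.01805 +0.51099]
  R  [+0.06298 +0.98803 -0.14082]
  R  [-0.50741 +0.15320 +0.84797]
t = (-0.13382, +0.15210, +0.90061) m
tr R = 2.695403; θ = arccos((tr R − 1)/2) = 0.559159 rad = 32.037°
axis k = ((R−Rᵀ)₃₂, (R−Rᵀ)₁₃, (R−Rᵀ)₂₁) / (2 sinθ) = (+0.277130, +0.959899, +0.042349)
rvec = θ·k = (+0.154960, +0.536736, +0.023680)

rvec=(0.1550, 0.5367, 0.0237) tvec=(-0.1338, 0.1521, 0.9006)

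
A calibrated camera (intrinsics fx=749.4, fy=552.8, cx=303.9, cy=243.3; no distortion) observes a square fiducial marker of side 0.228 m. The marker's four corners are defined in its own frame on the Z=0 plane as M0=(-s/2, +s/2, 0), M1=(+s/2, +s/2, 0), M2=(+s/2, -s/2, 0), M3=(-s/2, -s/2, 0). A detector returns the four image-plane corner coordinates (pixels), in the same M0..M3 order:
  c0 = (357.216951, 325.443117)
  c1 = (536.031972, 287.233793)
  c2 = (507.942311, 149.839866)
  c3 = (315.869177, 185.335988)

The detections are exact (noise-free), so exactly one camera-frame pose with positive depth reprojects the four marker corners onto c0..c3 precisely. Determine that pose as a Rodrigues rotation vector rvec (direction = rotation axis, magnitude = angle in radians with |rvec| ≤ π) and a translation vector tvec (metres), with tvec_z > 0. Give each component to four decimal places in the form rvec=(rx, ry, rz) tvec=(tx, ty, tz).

rvec=(0.2293, -0.1699, -0.2401) tvec=(0.1467, -0.0069, 0.8616)

Intrinsics K: fx=749.4, fy=552.8, cx=303.9, cy=243.3
Marker side s = 0.228 m; corners in marker frame (Z=0):
  M0 = (-0.1140, +0.1140, 0)
  M1 = (+0.1140, +0.1140, 0)
  M2 = (+0.1140, -0.1140, 0)
  M3 = (-0.1140, -0.1140, 0)
Detected image corners:
  c0 = (357.216951, 325.443117) px
  c1 = (536.031972, 287.233793) px
  c2 = (507.942311, 149.839866) px
  c3 = (315.869177, 185.335988) px
Planar DLT: solve 8×8 A·h = b for H (H[2,2]=1):
  H  [+881.54189 +273.40328 +431.52825]
  H  [-123.66577 +675.60564 +238.86640]
  H  [+0.16104 +0.28342 +1.00000]
B = K⁻¹H; ‖b₁‖=1.160642, ‖b₂‖=1.160642; λ = 2/(‖b₁‖+‖b₂‖) = 0.861592, sign → tz>0 ⇒ λ=+0.861592
r₁ = λ·B[:,0] = (+0.95725,-0.25381,+0.13875); r₂ = λ·B[:,1] = (+0.21531,+0.94552,+0.24419)
r₃ = r₁×r₂ = (-0.19317,-0.20388,+0.95975); SVD([r₁ r₂ r₃]) → R = UVᵀ:
  R  [+0.95725 +0.21531 -0.19317]
  R  [-0.25381 +0.94552 -0.20388]
  R  [+0.13875 +0.24419 +0.95975]
t = (+0.14674, -0.00691, +0.86159) m
tr R = 2.862521; θ = arccos((tr R − 1)/2) = 0.372940 rad = 21.368°
axis k = ((R−Rᵀ)₃₂, (R−Rᵀ)₁₃, (R−Rᵀ)₂₁) / (2 sinθ) = (+0.614881, -0.455500, -0.643771)
rvec = θ·k = (+0.229314, -0.169874, -0.240088)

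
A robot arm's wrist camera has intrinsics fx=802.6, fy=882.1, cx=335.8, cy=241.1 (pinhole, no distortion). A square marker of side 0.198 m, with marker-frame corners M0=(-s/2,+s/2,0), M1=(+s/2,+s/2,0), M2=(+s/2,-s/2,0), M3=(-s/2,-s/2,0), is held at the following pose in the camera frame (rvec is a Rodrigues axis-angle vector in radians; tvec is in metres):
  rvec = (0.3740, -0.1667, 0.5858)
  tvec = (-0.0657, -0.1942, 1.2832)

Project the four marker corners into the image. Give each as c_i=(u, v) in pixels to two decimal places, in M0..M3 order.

Intrinsics K: fx=802.6, fy=882.1, cx=335.8, cy=241.1
Marker side s = 0.198 m; corners in marker frame (Z=0):
  M0 = (-0.0990, +0.0990, 0)
  M1 = (+0.0990, +0.0990, 0)
  M2 = (+0.0990, -0.0990, 0)
  M3 = (-0.0990, -0.0990, 0)
rvec = (0.3740, -0.1667, 0.5858), |rvec| = θ = 0.71472 rad = 40.951°
Rodrigues: sinθ=0.65541, 1−cosθ=0.24472; R = I + sinθ·[k]× + (1−cosθ)·[k]×²:
    [+0.82229 -0.56705 -0.04791]
    [+0.50732 +0.76859 -0.38974]
    [+0.25783 +0.29618 +0.91968]
t = (-0.0657, -0.1942, 1.2832) m
M0: Pc = R·M0+t = (-0.20324, -0.16833, +1.28700); u = 802.6·(-0.20324)/1.28700 + 335.8 = 209.0521, v = 882.1·(-0.16833)/1.28700 + 241.1 = 125.7249
M1: Pc = R·M1+t = (-0.04043, -0.06789, +1.33805); u = 802.6·(-0.04043)/1.33805 + 335.8 = 311.5478, v = 882.1·(-0.06789)/1.33805 + 241.1 = 196.3469
M2: Pc = R·M2+t = (+0.07184, -0.22007, +1.27940); u = 802.6·(+0.07184)/1.27940 + 335.8 = 380.8699, v = 882.1·(-0.22007)/1.27940 + 241.1 = 89.3728
M3: Pc = R·M3+t = (-0.09097, -0.32051, +1.22835); u = 802.6·(-0.09097)/1.22835 + 335.8 = 276.3619, v = 882.1·(-0.32051)/1.22835 + 241.1 = 10.9334

c0=(209.05, 125.72) c1=(311.55, 196.35) c2=(380.87, 89.37) c3=(276.36, 10.93)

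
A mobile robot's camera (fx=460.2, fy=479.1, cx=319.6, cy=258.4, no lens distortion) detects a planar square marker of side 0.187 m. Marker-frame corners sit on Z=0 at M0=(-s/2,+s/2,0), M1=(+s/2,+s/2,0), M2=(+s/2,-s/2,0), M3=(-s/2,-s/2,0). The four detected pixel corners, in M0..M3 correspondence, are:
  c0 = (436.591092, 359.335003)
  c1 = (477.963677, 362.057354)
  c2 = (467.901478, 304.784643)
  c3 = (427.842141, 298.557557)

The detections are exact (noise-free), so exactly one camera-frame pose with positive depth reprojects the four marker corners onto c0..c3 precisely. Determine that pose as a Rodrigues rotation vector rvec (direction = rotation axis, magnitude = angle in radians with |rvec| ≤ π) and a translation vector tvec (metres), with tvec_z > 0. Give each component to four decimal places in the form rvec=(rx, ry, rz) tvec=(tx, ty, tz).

rvec=(-0.3889, -0.5536, 0.0519) tvec=(0.4331, 0.2249, 1.4930)

Intrinsics K: fx=460.2, fy=479.1, cx=319.6, cy=258.4
Marker side s = 0.187 m; corners in marker frame (Z=0):
  M0 = (-0.0935, +0.0935, 0)
  M1 = (+0.0935, +0.0935, 0)
  M2 = (+0.0935, -0.0935, 0)
  M3 = (-0.0935, -0.0935, 0)
Detected image corners:
  c0 = (436.591092, 359.335003) px
  c1 = (477.963677, 362.057354) px
  c2 = (467.901478, 304.784643) px
  c3 = (427.842141, 298.557557) px
Planar DLT: solve 8×8 A·h = b for H (H[2,2]=1):
  H  [+369.93846 -62.83198 +453.10508]
  H  [+135.58919 +232.48114 +330.56359]
  H  [+0.33649 -0.25021 +1.00000]
B = K⁻¹H; ‖b₁‖=0.669803, ‖b₂‖=0.669803; λ = 2/(‖b₁‖+‖b₂‖) = 1.492977, sign → tz>0 ⇒ λ=+1.492977
r₁ = λ·B[:,0] = (+0.85126,+0.15157,+0.50238); r₂ = λ·B[:,1] = (+0.05559,+0.92594,-0.37356)
r₃ = r₁×r₂ = (-0.52179,+0.34593,+0.77979); SVD([r₁ r₂ r₃]) → R = UVᵀ:
  R  [+0.85126 +0.05559 -0.52179]
  R  [+0.15157 +0.92594 +0.34593]
  R  [+0.50238 -0.37356 +0.77979]
t = (+0.43312, +0.22488, +1.49298) m
tr R = 2.556987; θ = arccos((tr R − 1)/2) = 0.678534 rad = 38.877°
axis k = ((R−Rᵀ)₃₂, (R−Rᵀ)₁₃, (R−Rᵀ)₂₁) / (2 sinθ) = (-0.573157, -0.815871, +0.076459)
rvec = θ·k = (-0.388906, -0.553596, +0.051880)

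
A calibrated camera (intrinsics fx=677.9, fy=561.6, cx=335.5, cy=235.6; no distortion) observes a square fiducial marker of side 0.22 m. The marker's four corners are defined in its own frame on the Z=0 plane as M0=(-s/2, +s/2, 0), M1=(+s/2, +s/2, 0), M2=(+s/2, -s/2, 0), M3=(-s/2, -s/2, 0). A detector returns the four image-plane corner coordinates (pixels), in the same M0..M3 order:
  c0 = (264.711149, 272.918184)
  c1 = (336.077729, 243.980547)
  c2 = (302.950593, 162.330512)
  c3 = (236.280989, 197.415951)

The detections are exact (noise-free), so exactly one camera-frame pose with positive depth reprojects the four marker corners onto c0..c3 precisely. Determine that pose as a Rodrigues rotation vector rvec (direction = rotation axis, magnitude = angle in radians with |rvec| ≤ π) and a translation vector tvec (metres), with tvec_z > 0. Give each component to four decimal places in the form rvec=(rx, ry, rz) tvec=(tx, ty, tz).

Intrinsics K: fx=677.9, fy=561.6, cx=335.5, cy=235.6
Marker side s = 0.22 m; corners in marker frame (Z=0):
  M0 = (-0.1100, +0.1100, 0)
  M1 = (+0.1100, +0.1100, 0)
  M2 = (+0.1100, -0.1100, 0)
  M3 = (-0.1100, -0.1100, 0)
Detected image corners:
  c0 = (264.711149, 272.918184) px
  c1 = (336.077729, 243.980547) px
  c2 = (302.950593, 162.330512) px
  c3 = (236.280989, 197.415951) px
Planar DLT: solve 8×8 A·h = b for H (H[2,2]=1):
  H  [+197.39895 +103.06752 +283.24190]
  H  [-235.03456 +328.58037 +219.32765]
  H  [-0.40761 -0.12757 +1.00000]
B = K⁻¹H; ‖b₁‖=0.685839, ‖b₂‖=0.685839; λ = 2/(‖b₁‖+‖b₂‖) = 1.458068, sign → tz>0 ⇒ λ=+1.458068
r₁ = λ·B[:,0] = (+0.71871,-0.36089,-0.59432); r₂ = λ·B[:,1] = (+0.31374,+0.93111,-0.18600)
r₃ = r₁×r₂ = (+0.62050,-0.05278,+0.78243); SVD([r₁ r₂ r₃]) → R = UVᵀ:
  R  [+0.71871 +0.31374 +0.62050]
  R  [-0.36089 +0.93111 -0.05278]
  R  [-0.59432 -0.18600 +0.78243]
t = (-0.11240, -0.04225, +1.45807) m
tr R = 2.432252; θ = arccos((tr R − 1)/2) = 0.772560 rad = 44.264°
axis k = ((R−Rᵀ)₃₂, (R−Rᵀ)₁₃, (R−Rᵀ)₂₁) / (2 sinθ) = (-0.095433, +0.870251, -0.483276)
rvec = θ·k = (-0.073728, +0.672321, -0.373360)

rvec=(-0.0737, 0.6723, -0.3734) tvec=(-0.1124, -0.0422, 1.4581)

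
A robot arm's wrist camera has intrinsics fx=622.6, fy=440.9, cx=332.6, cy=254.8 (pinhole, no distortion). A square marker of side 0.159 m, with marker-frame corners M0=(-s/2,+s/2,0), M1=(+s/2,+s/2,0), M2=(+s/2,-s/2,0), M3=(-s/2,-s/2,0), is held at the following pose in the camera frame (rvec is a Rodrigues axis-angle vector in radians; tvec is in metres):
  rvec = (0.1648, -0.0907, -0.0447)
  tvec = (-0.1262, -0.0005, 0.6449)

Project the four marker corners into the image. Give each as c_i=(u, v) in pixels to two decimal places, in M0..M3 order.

c0=(139.13, 310.30) c1=(291.25, 303.68) c2=(283.81, 197.52) c3=(125.11, 202.08)

Intrinsics K: fx=622.6, fy=440.9, cx=332.6, cy=254.8
Marker side s = 0.159 m; corners in marker frame (Z=0):
  M0 = (-0.0795, +0.0795, 0)
  M1 = (+0.0795, +0.0795, 0)
  M2 = (+0.0795, -0.0795, 0)
  M3 = (-0.0795, -0.0795, 0)
rvec = (0.1648, -0.0907, -0.0447), |rvec| = θ = 0.19335 rad = 11.078°
Rodrigues: sinθ=0.19215, 1−cosθ=0.01863; R = I + sinθ·[k]× + (1−cosθ)·[k]×²:
    [+0.99490 +0.03697 -0.09381]
    [-0.05187 +0.98547 -0.16175]
    [+0.08646 +0.16580 +0.98236]
t = (-0.1262, -0.0005, 0.6449) m
M0: Pc = R·M0+t = (-0.20236, +0.08197, +0.65121); u = 622.6·(-0.20236)/0.65121 + 332.6 = 139.1337, v = 440.9·(+0.08197)/0.65121 + 254.8 = 310.2968
M1: Pc = R·M1+t = (-0.04417, +0.07372, +0.66495); u = 622.6·(-0.04417)/0.66495 + 332.6 = 291.2473, v = 440.9·(+0.07372)/0.66495 + 254.8 = 303.6807
M2: Pc = R·M2+t = (-0.05004, -0.08297, +0.63859); u = 622.6·(-0.05004)/0.63859 + 332.6 = 283.8089, v = 440.9·(-0.08297)/0.63859 + 254.8 = 197.5166
M3: Pc = R·M3+t = (-0.20823, -0.07472, +0.62485); u = 622.6·(-0.20823)/0.62485 + 332.6 = 125.1142, v = 440.9·(-0.07472)/0.62485 + 254.8 = 202.0759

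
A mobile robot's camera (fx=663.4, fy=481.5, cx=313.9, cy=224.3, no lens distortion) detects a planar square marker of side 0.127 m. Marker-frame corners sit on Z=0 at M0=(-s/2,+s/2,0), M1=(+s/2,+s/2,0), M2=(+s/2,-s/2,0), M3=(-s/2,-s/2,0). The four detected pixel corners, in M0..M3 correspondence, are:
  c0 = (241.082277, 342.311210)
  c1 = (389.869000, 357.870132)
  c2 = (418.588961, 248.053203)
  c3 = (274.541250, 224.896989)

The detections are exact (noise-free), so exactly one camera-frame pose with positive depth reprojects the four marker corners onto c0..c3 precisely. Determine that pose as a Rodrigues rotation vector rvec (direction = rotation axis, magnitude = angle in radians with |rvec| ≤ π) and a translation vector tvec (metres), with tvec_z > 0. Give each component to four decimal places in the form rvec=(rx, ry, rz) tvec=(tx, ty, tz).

rvec=(-0.0430, -0.3042, 0.2091) tvec=(0.0159, 0.0761, 0.5324)

Intrinsics K: fx=663.4, fy=481.5, cx=313.9, cy=224.3
Marker side s = 0.127 m; corners in marker frame (Z=0):
  M0 = (-0.0635, +0.0635, 0)
  M1 = (+0.0635, +0.0635, 0)
  M2 = (+0.0635, -0.0635, 0)
  M3 = (-0.0635, -0.0635, 0)
Detected image corners:
  c0 = (241.082277, 342.311210) px
  c1 = (389.869000, 357.870132) px
  c2 = (418.588961, 248.053203) px
  c3 = (274.541250, 224.896989) px
Planar DLT: solve 8×8 A·h = b for H (H[2,2]=1):
  H  [+1334.80410 -289.84814 +333.71367]
  H  [+314.00289 +853.07532 +293.12292]
  H  [+0.55005 -0.13806 +1.00000]
B = K⁻¹H; ‖b₁‖=1.878323, ‖b₂‖=1.878323; λ = 2/(‖b₁‖+‖b₂‖) = 0.532390, sign → tz>0 ⇒ λ=+0.532390
r₁ = λ·B[:,0] = (+0.93264,+0.21078,+0.29284); r₂ = λ·B[:,1] = (-0.19783,+0.97748,-0.07350)
r₃ = r₁×r₂ = (-0.30174,+0.01062,+0.95333); SVD([r₁ r₂ r₃]) → R = UVᵀ:
  R  [+0.93264 -0.19783 -0.30174]
  R  [+0.21078 +0.97748 +0.01062]
  R  [+0.29284 -0.07350 +0.95333]
t = (+0.01590, +0.07610, +0.53239) m
tr R = 2.863451; θ = arccos((tr R − 1)/2) = 0.371661 rad = 21.295°
axis k = ((R−Rᵀ)₃₂, (R−Rᵀ)₁₃, (R−Rᵀ)₂₁) / (2 sinθ) = (-0.115817, -0.818603, +0.562562)
rvec = θ·k = (-0.043045, -0.304243, +0.209083)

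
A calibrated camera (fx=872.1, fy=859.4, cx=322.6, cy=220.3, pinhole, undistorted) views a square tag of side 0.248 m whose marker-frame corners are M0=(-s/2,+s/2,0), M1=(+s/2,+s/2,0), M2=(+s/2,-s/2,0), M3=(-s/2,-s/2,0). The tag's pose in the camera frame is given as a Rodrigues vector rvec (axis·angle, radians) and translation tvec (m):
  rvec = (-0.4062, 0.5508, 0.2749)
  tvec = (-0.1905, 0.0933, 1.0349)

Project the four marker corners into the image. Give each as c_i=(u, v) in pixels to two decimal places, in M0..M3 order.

Intrinsics K: fx=872.1, fy=859.4, cx=322.6, cy=220.3
Marker side s = 0.248 m; corners in marker frame (Z=0):
  M0 = (-0.1240, +0.1240, 0)
  M1 = (+0.1240, +0.1240, 0)
  M2 = (+0.1240, -0.1240, 0)
  M3 = (-0.1240, -0.1240, 0)
rvec = (-0.4062, 0.5508, 0.2749), |rvec| = θ = 0.73753 rad = 42.257°
Rodrigues: sinθ=0.67246, 1−cosθ=0.25987; R = I + sinθ·[k]× + (1−cosθ)·[k]×²:
    [+0.81896 -0.35753 +0.44886]
    [+0.14376 +0.88507 +0.44270]
    [-0.55555 -0.29803 +0.77624]
t = (-0.1905, 0.0933, 1.0349) m
M0: Pc = R·M0+t = (-0.33639, +0.18522, +1.06683); u = 872.1·(-0.33639)/1.06683 + 322.6 = 47.6165, v = 859.4·(+0.18522)/1.06683 + 220.3 = 369.5082
M1: Pc = R·M1+t = (-0.13328, +0.22087, +0.92906); u = 872.1·(-0.13328)/0.92906 + 322.6 = 197.4876, v = 859.4·(+0.22087)/0.92906 + 220.3 = 424.6147
M2: Pc = R·M2+t = (-0.04461, +0.00138, +1.00297); u = 872.1·(-0.04461)/1.00297 + 322.6 = 283.8066, v = 859.4·(+0.00138)/1.00297 + 220.3 = 221.4803
M3: Pc = R·M3+t = (-0.24772, -0.03427, +1.14074); u = 872.1·(-0.24772)/1.14074 + 322.6 = 133.2203, v = 859.4·(-0.03427)/1.14074 + 220.3 = 194.4784

c0=(47.62, 369.51) c1=(197.49, 424.61) c2=(283.81, 221.48) c3=(133.22, 194.48)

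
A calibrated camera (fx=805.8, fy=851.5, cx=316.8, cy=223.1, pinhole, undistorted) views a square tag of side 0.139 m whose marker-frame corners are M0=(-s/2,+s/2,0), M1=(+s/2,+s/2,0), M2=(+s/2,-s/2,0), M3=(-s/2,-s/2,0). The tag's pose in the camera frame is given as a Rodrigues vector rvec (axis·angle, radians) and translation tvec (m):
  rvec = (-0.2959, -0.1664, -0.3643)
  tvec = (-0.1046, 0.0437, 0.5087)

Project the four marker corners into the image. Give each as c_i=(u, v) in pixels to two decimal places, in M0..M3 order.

c0=(75.40, 452.50) c1=(293.54, 362.98) c2=(217.74, 158.72) c3=(10.29, 230.27)

Intrinsics K: fx=805.8, fy=851.5, cx=316.8, cy=223.1
Marker side s = 0.139 m; corners in marker frame (Z=0):
  M0 = (-0.0695, +0.0695, 0)
  M1 = (+0.0695, +0.0695, 0)
  M2 = (+0.0695, -0.0695, 0)
  M3 = (-0.0695, -0.0695, 0)
rvec = (-0.2959, -0.1664, -0.3643), |rvec| = θ = 0.49796 rad = 28.531°
Rodrigues: sinθ=0.47763, 1−cosθ=0.12144; R = I + sinθ·[k]× + (1−cosθ)·[k]×²:
    [+0.92144 +0.37354 -0.10681]
    [-0.32532 +0.89212 +0.31351]
    [+0.21240 -0.25413 +0.94356]
t = (-0.1046, 0.0437, 0.5087) m
M0: Pc = R·M0+t = (-0.14268, +0.12831, +0.47628); u = 805.8·(-0.14268)/0.47628 + 316.8 = 75.4049, v = 851.5·(+0.12831)/0.47628 + 223.1 = 452.4998
M1: Pc = R·M1+t = (-0.01460, +0.08309, +0.50580); u = 805.8·(-0.01460)/0.50580 + 316.8 = 293.5429, v = 851.5·(+0.08309)/0.50580 + 223.1 = 362.9848
M2: Pc = R·M2+t = (-0.06652, -0.04091, +0.54112); u = 805.8·(-0.06652)/0.54112 + 316.8 = 217.7419, v = 851.5·(-0.04091)/0.54112 + 223.1 = 158.7220
M3: Pc = R·M3+t = (-0.19460, +0.00431, +0.51160); u = 805.8·(-0.19460)/0.51160 + 316.8 = 10.2914, v = 851.5·(+0.00431)/0.51160 + 223.1 = 230.2685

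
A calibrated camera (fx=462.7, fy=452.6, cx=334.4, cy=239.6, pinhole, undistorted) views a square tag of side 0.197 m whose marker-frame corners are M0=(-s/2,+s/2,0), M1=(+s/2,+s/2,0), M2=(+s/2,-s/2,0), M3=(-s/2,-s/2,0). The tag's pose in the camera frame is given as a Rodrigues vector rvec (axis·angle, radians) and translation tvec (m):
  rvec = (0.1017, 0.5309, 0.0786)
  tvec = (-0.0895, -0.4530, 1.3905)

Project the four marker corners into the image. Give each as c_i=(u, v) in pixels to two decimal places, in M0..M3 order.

c0=(277.36, 125.70) c1=(331.11, 124.05) c2=(334.38, 55.53) c3=(279.53, 61.94)

Intrinsics K: fx=462.7, fy=452.6, cx=334.4, cy=239.6
Marker side s = 0.197 m; corners in marker frame (Z=0):
  M0 = (-0.0985, +0.0985, 0)
  M1 = (+0.0985, +0.0985, 0)
  M2 = (+0.0985, -0.0985, 0)
  M3 = (-0.0985, -0.0985, 0)
rvec = (0.1017, 0.5309, 0.0786), |rvec| = θ = 0.54624 rad = 31.297°
Rodrigues: sinθ=0.51948, 1−cosθ=0.14552; R = I + sinθ·[k]× + (1−cosθ)·[k]×²:
    [+0.85953 -0.04842 +0.50879]
    [+0.10108 +0.99194 -0.07637]
    [-0.50099 +0.11707 +0.85750]
t = (-0.0895, -0.4530, 1.3905) m
M0: Pc = R·M0+t = (-0.17893, -0.36525, +1.45138); u = 462.7·(-0.17893)/1.45138 + 334.4 = 277.3562, v = 452.6·(-0.36525)/1.45138 + 239.6 = 125.6999
M1: Pc = R·M1+t = (-0.00961, -0.34534, +1.35268); u = 462.7·(-0.00961)/1.35268 + 334.4 = 331.1143, v = 452.6·(-0.34534)/1.35268 + 239.6 = 124.0522
M2: Pc = R·M2+t = (-0.00007, -0.54075, +1.32962); u = 462.7·(-0.00007)/1.32962 + 334.4 = 334.3766, v = 452.6·(-0.54075)/1.32962 + 239.6 = 55.5300
M3: Pc = R·M3+t = (-0.16939, -0.56066, +1.42832); u = 462.7·(-0.16939)/1.42832 + 334.4 = 279.5250, v = 452.6·(-0.56066)/1.42832 + 239.6 = 61.9391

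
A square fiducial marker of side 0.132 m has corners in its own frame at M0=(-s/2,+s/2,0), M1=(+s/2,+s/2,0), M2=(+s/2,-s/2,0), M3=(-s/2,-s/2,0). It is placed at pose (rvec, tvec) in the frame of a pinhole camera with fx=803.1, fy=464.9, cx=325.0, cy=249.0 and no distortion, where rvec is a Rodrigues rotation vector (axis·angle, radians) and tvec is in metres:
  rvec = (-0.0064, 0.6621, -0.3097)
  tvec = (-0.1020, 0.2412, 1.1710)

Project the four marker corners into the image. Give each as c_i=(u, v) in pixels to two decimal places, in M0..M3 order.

Intrinsics K: fx=803.1, fy=464.9, cx=325.0, cy=249.0
Marker side s = 0.132 m; corners in marker frame (Z=0):
  M0 = (-0.0660, +0.0660, 0)
  M1 = (+0.0660, +0.0660, 0)
  M2 = (+0.0660, -0.0660, 0)
  M3 = (-0.0660, -0.0660, 0)
rvec = (-0.0064, 0.6621, -0.3097), |rvec| = θ = 0.73098 rad = 41.882°
Rodrigues: sinθ=0.66760, 1−cosθ=0.25548; R = I + sinθ·[k]× + (1−cosθ)·[k]×²:
    [+0.74454 +0.28082 +0.60564]
    [-0.28487 +0.95412 -0.09220]
    [-0.60374 -0.10389 +0.79038]
t = (-0.1020, 0.2412, 1.1710) m
M0: Pc = R·M0+t = (-0.13261, +0.32297, +1.20399); u = 803.1·(-0.13261)/1.20399 + 325.0 = 236.5479, v = 464.9·(+0.32297)/1.20399 + 249.0 = 373.7106
M1: Pc = R·M1+t = (-0.03433, +0.28537, +1.12430); u = 803.1·(-0.03433)/1.12430 + 325.0 = 300.4804, v = 464.9·(+0.28537)/1.12430 + 249.0 = 367.0015
M2: Pc = R·M2+t = (-0.07139, +0.15943, +1.13801); u = 803.1·(-0.07139)/1.13801 + 325.0 = 274.6165, v = 464.9·(+0.15943)/1.13801 + 249.0 = 314.1289
M3: Pc = R·M3+t = (-0.16967, +0.19703, +1.21770); u = 803.1·(-0.16967)/1.21770 + 325.0 = 213.0967, v = 464.9·(+0.19703)/1.21770 + 249.0 = 324.2228

c0=(236.55, 373.71) c1=(300.48, 367.00) c2=(274.62, 314.13) c3=(213.10, 324.22)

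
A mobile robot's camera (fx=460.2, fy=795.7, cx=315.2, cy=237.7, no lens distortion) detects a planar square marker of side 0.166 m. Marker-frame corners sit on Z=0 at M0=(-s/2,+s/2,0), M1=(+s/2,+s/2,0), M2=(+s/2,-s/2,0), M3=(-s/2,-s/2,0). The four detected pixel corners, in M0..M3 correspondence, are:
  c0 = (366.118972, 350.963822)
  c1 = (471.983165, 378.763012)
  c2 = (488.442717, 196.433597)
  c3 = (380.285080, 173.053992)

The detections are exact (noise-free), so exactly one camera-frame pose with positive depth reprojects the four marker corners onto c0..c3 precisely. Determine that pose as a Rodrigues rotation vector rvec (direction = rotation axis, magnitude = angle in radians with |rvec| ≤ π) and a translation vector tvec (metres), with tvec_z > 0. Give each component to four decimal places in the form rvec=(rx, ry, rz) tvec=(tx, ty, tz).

Intrinsics K: fx=460.2, fy=795.7, cx=315.2, cy=237.7
Marker side s = 0.166 m; corners in marker frame (Z=0):
  M0 = (-0.0830, +0.0830, 0)
  M1 = (+0.0830, +0.0830, 0)
  M2 = (+0.0830, -0.0830, 0)
  M3 = (-0.0830, -0.0830, 0)
Detected image corners:
  c0 = (366.118972, 350.963822) px
  c1 = (471.983165, 378.763012) px
  c2 = (488.442717, 196.433597) px
  c3 = (380.285080, 173.053992) px
Planar DLT: solve 8×8 A·h = b for H (H[2,2]=1):
  H  [+575.09641 -47.00470 +425.91706]
  H  [+109.51963 +1113.95371 +275.42156]
  H  [-0.16284 +0.10581 +1.00000]
B = K⁻¹H; ‖b₁‖=1.383507, ‖b₂‖=1.383507; λ = 2/(‖b₁‖+‖b₂‖) = 0.722801, sign → tz>0 ⇒ λ=+0.722801
r₁ = λ·B[:,0] = (+0.98388,+0.13465,-0.11770); r₂ = λ·B[:,1] = (-0.12621,+0.98905,+0.07648)
r₃ = r₁×r₂ = (+0.12671,-0.06039,+0.99010); SVD([r₁ r₂ r₃]) → R = UVᵀ:
  R  [+0.98388 -0.12621 +0.12671]
  R  [+0.13465 +0.98905 -0.06039]
  R  [-0.11770 +0.07648 +0.99010]
t = (+0.17389, +0.03427, +0.72280) m
tr R = 2.963029; θ = arccos((tr R − 1)/2) = 0.192575 rad = 11.034°
axis k = ((R−Rᵀ)₃₂, (R−Rᵀ)₁₃, (R−Rᵀ)₂₁) / (2 sinθ) = (+0.357558, +0.638540, +0.681483)
rvec = θ·k = (+0.068857, +0.122967, +0.131237)

rvec=(0.0689, 0.1230, 0.1312) tvec=(0.1739, 0.0343, 0.7228)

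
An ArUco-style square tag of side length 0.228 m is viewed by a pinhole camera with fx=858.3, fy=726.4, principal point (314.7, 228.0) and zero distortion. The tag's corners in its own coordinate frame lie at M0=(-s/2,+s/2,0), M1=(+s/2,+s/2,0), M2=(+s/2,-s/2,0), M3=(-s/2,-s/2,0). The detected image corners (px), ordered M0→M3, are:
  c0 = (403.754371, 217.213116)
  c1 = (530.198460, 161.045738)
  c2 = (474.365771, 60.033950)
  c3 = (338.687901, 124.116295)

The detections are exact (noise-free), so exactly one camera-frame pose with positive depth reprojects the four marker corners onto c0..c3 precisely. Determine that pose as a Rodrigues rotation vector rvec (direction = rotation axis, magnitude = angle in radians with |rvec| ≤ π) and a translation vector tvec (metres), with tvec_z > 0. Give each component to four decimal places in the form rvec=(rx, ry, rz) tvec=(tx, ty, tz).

Intrinsics K: fx=858.3, fy=726.4, cx=314.7, cy=228.0
Marker side s = 0.228 m; corners in marker frame (Z=0):
  M0 = (-0.1140, +0.1140, 0)
  M1 = (+0.1140, +0.1140, 0)
  M2 = (+0.1140, -0.1140, 0)
  M3 = (-0.1140, -0.1140, 0)
Detected image corners:
  c0 = (403.754371, 217.213116) px
  c1 = (530.198460, 161.045738) px
  c2 = (474.365771, 60.033950) px
  c3 = (338.687901, 124.116295) px
Planar DLT: solve 8×8 A·h = b for H (H[2,2]=1):
  H  [+517.50297 +426.43652 +437.05587]
  H  [-281.15688 +477.25387 +143.08483]
  H  [-0.12931 +0.36865 +1.00000]
B = K⁻¹H; ‖b₁‖=0.748142, ‖b₂‖=0.748142; λ = 2/(‖b₁‖+‖b₂‖) = 1.336645, sign → tz>0 ⇒ λ=+1.336645
r₁ = λ·B[:,0] = (+0.86929,-0.46311,-0.17284); r₂ = λ·B[:,1] = (+0.48343,+0.72353,+0.49275)
r₃ = r₁×r₂ = (-0.10314,-0.51190,+0.85283); SVD([r₁ r₂ r₃]) → R = UVᵀ:
  R  [+0.86929 +0.48343 -0.10314]
  R  [-0.46311 +0.72353 -0.51190]
  R  [-0.17284 +0.49275 +0.85283]
t = (+0.19055, -0.15625, +1.33664) m
tr R = 2.445647; θ = arccos((tr R − 1)/2) = 0.762917 rad = 43.712°
axis k = ((R−Rᵀ)₃₂, (R−Rᵀ)₁₃, (R−Rᵀ)₂₁) / (2 sinθ) = (+0.726921, +0.050426, -0.684868)
rvec = θ·k = (+0.554580, +0.038471, -0.522497)

rvec=(0.5546, 0.0385, -0.5225) tvec=(0.1905, -0.1563, 1.3366)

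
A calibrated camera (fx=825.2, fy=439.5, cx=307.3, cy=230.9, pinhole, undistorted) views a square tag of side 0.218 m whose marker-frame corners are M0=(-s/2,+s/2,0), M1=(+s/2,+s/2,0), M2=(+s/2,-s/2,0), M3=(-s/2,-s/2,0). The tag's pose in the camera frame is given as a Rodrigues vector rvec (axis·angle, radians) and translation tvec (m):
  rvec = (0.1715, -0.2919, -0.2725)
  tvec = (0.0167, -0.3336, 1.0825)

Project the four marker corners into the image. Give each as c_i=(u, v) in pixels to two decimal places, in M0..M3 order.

Intrinsics K: fx=825.2, fy=439.5, cx=307.3, cy=230.9
Marker side s = 0.218 m; corners in marker frame (Z=0):
  M0 = (-0.1090, +0.1090, 0)
  M1 = (+0.1090, +0.1090, 0)
  M2 = (+0.1090, -0.1090, 0)
  M3 = (-0.1090, -0.1090, 0)
rvec = (0.1715, -0.2919, -0.2725), |rvec| = θ = 0.43460 rad = 24.901°
Rodrigues: sinθ=0.42104, 1−cosθ=0.09296; R = I + sinθ·[k]× + (1−cosθ)·[k]×²:
    [+0.92152 +0.23936 -0.30580]
    [-0.28864 +0.94898 -0.12700]
    [+0.25980 +0.20530 +0.94359]
t = (0.0167, -0.3336, 1.0825) m
M0: Pc = R·M0+t = (-0.05765, -0.19870, +1.07656); u = 825.2·(-0.05765)/1.07656 + 307.3 = 263.1068, v = 439.5·(-0.19870)/1.07656 + 230.9 = 149.7819
M1: Pc = R·M1+t = (+0.14324, -0.26162, +1.13320); u = 825.2·(+0.14324)/1.13320 + 307.3 = 411.6053, v = 439.5·(-0.26162)/1.13320 + 230.9 = 129.4316
M2: Pc = R·M2+t = (+0.09105, -0.46850, +1.08844); u = 825.2·(+0.09105)/1.08844 + 307.3 = 376.3330, v = 439.5·(-0.46850)/1.08844 + 230.9 = 41.7247
M3: Pc = R·M3+t = (-0.10984, -0.40558, +1.03180); u = 825.2·(-0.10984)/1.03180 + 307.3 = 219.4572, v = 439.5·(-0.40558)/1.03180 + 230.9 = 58.1435

c0=(263.11, 149.78) c1=(411.61, 129.43) c2=(376.33, 41.72) c3=(219.46, 58.14)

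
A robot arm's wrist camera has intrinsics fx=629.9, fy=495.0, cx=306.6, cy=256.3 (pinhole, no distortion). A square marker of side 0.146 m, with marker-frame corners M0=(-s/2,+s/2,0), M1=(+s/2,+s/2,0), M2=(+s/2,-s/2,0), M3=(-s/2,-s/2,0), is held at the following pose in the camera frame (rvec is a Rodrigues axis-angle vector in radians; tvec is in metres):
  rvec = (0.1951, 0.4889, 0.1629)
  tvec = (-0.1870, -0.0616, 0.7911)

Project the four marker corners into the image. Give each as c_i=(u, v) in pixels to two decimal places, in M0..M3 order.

Intrinsics K: fx=629.9, fy=495.0, cx=306.6, cy=256.3
Marker side s = 0.146 m; corners in marker frame (Z=0):
  M0 = (-0.0730, +0.0730, 0)
  M1 = (+0.0730, +0.0730, 0)
  M2 = (+0.0730, -0.0730, 0)
  M3 = (-0.0730, -0.0730, 0)
rvec = (0.1951, 0.4889, 0.1629), |rvec| = θ = 0.55102 rad = 31.571°
Rodrigues: sinθ=0.52356, 1−cosθ=0.14801; R = I + sinθ·[k]× + (1−cosθ)·[k]×²:
    [+0.87055 -0.10828 +0.48003]
    [+0.20128 +0.96851 -0.14655]
    [-0.44904 +0.22420 +0.86493]
t = (-0.1870, -0.0616, 0.7911) m
M0: Pc = R·M0+t = (-0.25845, -0.00559, +0.84025); u = 629.9·(-0.25845)/0.84025 + 306.6 = 112.8467, v = 495.0·(-0.00559)/0.84025 + 256.3 = 253.0056
M1: Pc = R·M1+t = (-0.13135, +0.02379, +0.77469); u = 629.9·(-0.13135)/0.77469 + 306.6 = 199.7950, v = 495.0·(+0.02379)/0.77469 + 256.3 = 271.5039
M2: Pc = R·M2+t = (-0.11555, -0.11761, +0.74195); u = 629.9·(-0.11555)/0.74195 + 306.6 = 208.5048, v = 495.0·(-0.11761)/0.74195 + 256.3 = 177.8370
M3: Pc = R·M3+t = (-0.24265, -0.14699, +0.80751); u = 629.9·(-0.24265)/0.80751 + 306.6 = 117.3249, v = 495.0·(-0.14699)/0.80751 + 256.3 = 166.1934

c0=(112.85, 253.01) c1=(199.80, 271.50) c2=(208.50, 177.84) c3=(117.32, 166.19)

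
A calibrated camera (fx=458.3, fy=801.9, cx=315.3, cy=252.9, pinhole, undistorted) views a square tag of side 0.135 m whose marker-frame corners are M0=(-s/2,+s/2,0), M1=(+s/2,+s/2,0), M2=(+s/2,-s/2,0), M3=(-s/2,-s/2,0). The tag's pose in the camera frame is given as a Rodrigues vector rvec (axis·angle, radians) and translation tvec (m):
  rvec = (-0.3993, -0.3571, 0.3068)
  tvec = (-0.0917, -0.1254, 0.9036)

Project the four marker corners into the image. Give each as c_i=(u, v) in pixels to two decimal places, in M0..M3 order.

Intrinsics K: fx=458.3, fy=801.9, cx=315.3, cy=252.9
Marker side s = 0.135 m; corners in marker frame (Z=0):
  M0 = (-0.0675, +0.0675, 0)
  M1 = (+0.0675, +0.0675, 0)
  M2 = (+0.0675, -0.0675, 0)
  M3 = (-0.0675, -0.0675, 0)
rvec = (-0.3993, -0.3571, 0.3068), |rvec| = θ = 0.61732 rad = 35.370°
Rodrigues: sinθ=0.57885, 1−cosθ=0.18457; R = I + sinθ·[k]× + (1−cosθ)·[k]×²:
    [+0.89265 -0.21862 -0.39418]
    [+0.35674 +0.87719 +0.32136]
    [+0.27552 -0.42748 +0.86102]
t = (-0.0917, -0.1254, 0.9036) m
M0: Pc = R·M0+t = (-0.16671, -0.09027, +0.85615); u = 458.3·(-0.16671)/0.85615 + 315.3 = 226.0588, v = 801.9·(-0.09027)/0.85615 + 252.9 = 168.3502
M1: Pc = R·M1+t = (-0.04620, -0.04211, +0.89334); u = 458.3·(-0.04620)/0.89334 + 315.3 = 291.5971, v = 801.9·(-0.04211)/0.89334 + 252.9 = 215.1008
M2: Pc = R·M2+t = (-0.01669, -0.16053, +0.95105); u = 458.3·(-0.01669)/0.95105 + 315.3 = 307.2578, v = 801.9·(-0.16053)/0.95105 + 252.9 = 117.5453
M3: Pc = R·M3+t = (-0.13720, -0.20869, +0.91386); u = 458.3·(-0.13720)/0.91386 + 315.3 = 246.4956, v = 801.9·(-0.20869)/0.91386 + 252.9 = 69.7764

c0=(226.06, 168.35) c1=(291.60, 215.10) c2=(307.26, 117.55) c3=(246.50, 69.78)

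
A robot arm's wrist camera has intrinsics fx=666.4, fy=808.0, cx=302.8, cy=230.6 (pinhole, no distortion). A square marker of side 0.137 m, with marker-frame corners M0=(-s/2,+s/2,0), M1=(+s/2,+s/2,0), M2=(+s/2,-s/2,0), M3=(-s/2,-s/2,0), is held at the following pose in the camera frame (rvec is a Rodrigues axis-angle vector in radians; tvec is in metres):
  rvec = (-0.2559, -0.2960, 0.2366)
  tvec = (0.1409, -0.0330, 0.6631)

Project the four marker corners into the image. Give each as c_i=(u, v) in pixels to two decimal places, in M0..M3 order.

c0=(371.04, 247.65) c1=(495.73, 291.21) c2=(510.04, 139.15) c3=(393.34, 90.10)

Intrinsics K: fx=666.4, fy=808.0, cx=302.8, cy=230.6
Marker side s = 0.137 m; corners in marker frame (Z=0):
  M0 = (-0.0685, +0.0685, 0)
  M1 = (+0.0685, +0.0685, 0)
  M2 = (+0.0685, -0.0685, 0)
  M3 = (-0.0685, -0.0685, 0)
rvec = (-0.2559, -0.2960, 0.2366), |rvec| = θ = 0.45725 rad = 26.199°
Rodrigues: sinθ=0.44149, 1−cosθ=0.10273; R = I + sinθ·[k]× + (1−cosθ)·[k]×²:
    [+0.92944 -0.19122 -0.31554]
    [+0.26566 +0.94032 +0.21266]
    [+0.25604 -0.28149 +0.92477]
t = (0.1409, -0.0330, 0.6631) m
M0: Pc = R·M0+t = (+0.06413, +0.01321, +0.62628); u = 666.4·(+0.06413)/0.62628 + 302.8 = 371.0428, v = 808.0·(+0.01321)/0.62628 + 230.6 = 247.6484
M1: Pc = R·M1+t = (+0.19147, +0.04961, +0.66136); u = 666.4·(+0.19147)/0.66136 + 302.8 = 495.7281, v = 808.0·(+0.04961)/0.66136 + 230.6 = 291.2094
M2: Pc = R·M2+t = (+0.21767, -0.07921, +0.69992); u = 666.4·(+0.21767)/0.69992 + 302.8 = 510.0412, v = 808.0·(-0.07921)/0.69992 + 230.6 = 139.1538
M3: Pc = R·M3+t = (+0.09033, -0.11561, +0.66484); u = 666.4·(+0.09033)/0.66484 + 302.8 = 393.3434, v = 808.0·(-0.11561)/0.66484 + 230.6 = 90.0970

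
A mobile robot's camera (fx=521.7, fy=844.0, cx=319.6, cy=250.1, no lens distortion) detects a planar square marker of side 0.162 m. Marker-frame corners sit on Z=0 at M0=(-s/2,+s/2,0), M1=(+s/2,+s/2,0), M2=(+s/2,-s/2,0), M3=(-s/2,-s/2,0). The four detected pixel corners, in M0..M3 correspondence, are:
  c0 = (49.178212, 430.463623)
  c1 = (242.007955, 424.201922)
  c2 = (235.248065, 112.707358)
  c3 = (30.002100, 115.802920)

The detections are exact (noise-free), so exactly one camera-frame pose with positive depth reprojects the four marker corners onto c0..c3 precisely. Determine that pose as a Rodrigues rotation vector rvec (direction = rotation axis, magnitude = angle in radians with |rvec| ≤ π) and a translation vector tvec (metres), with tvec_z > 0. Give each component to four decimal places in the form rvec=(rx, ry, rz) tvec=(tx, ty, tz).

Intrinsics K: fx=521.7, fy=844.0, cx=319.6, cy=250.1
Marker side s = 0.162 m; corners in marker frame (Z=0):
  M0 = (-0.0810, +0.0810, 0)
  M1 = (+0.0810, +0.0810, 0)
  M2 = (+0.0810, -0.0810, 0)
  M3 = (-0.0810, -0.0810, 0)
Detected image corners:
  c0 = (49.178212, 430.463623) px
  c1 = (242.007955, 424.201922) px
  c2 = (235.248065, 112.707358) px
  c3 = (30.002100, 115.802920) px
Planar DLT: solve 8×8 A·h = b for H (H[2,2]=1):
  H  [+1236.92247 +132.78724 +139.85806]
  H  [-10.73692 +2035.59674 +275.60732]
  H  [+0.06811 +0.38063 +1.00000]
B = K⁻¹H; ‖b₁‖=2.330447, ‖b₂‖=2.330447; λ = 2/(‖b₁‖+‖b₂‖) = 0.429102, sign → tz>0 ⇒ λ=+0.429102
r₁ = λ·B[:,0] = (+0.99947,-0.01412,+0.02923); r₂ = λ·B[:,1] = (+0.00916,+0.98653,+0.16333)
r₃ = r₁×r₂ = (-0.03114,-0.16298,+0.98614); SVD([r₁ r₂ r₃]) → R = UVᵀ:
  R  [+0.99947 +0.00916 -0.03114]
  R  [-0.01412 +0.98653 -0.16298]
  R  [+0.02923 +0.16333 +0.98614]
t = (-0.14784, +0.01297, +0.42910) m
tr R = 2.972141; θ = arccos((tr R − 1)/2) = 0.167106 rad = 9.574°
axis k = ((R−Rᵀ)₃₂, (R−Rᵀ)₁₃, (R−Rᵀ)₂₁) / (2 sinθ) = (+0.980903, -0.181471, -0.069983)
rvec = θ·k = (+0.163915, -0.030325, -0.011695)

rvec=(0.1639, -0.0303, -0.0117) tvec=(-0.1478, 0.0130, 0.4291)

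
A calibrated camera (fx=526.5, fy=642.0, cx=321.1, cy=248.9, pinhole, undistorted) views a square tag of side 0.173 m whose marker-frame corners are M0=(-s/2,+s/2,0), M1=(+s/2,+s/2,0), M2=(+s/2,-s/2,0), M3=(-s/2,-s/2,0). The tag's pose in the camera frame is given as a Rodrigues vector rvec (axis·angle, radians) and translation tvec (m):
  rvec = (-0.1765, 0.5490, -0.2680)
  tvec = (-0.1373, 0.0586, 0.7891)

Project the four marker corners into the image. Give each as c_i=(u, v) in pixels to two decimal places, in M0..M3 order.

c0=(197.38, 380.69) c1=(285.72, 350.63) c2=(263.45, 207.64) c3=(181.55, 250.49)

Intrinsics K: fx=526.5, fy=642.0, cx=321.1, cy=248.9
Marker side s = 0.173 m; corners in marker frame (Z=0):
  M0 = (-0.0865, +0.0865, 0)
  M1 = (+0.0865, +0.0865, 0)
  M2 = (+0.0865, -0.0865, 0)
  M3 = (-0.0865, -0.0865, 0)
rvec = (-0.1765, 0.5490, -0.2680), |rvec| = θ = 0.63591 rad = 36.435°
Rodrigues: sinθ=0.59391, 1−cosθ=0.19547; R = I + sinθ·[k]× + (1−cosθ)·[k]×²:
    [+0.81959 +0.20346 +0.53561]
    [-0.29714 +0.95022 +0.09372]
    [-0.48988 -0.23596 +0.83925]
t = (-0.1373, 0.0586, 0.7891) m
M0: Pc = R·M0+t = (-0.19060, +0.16650, +0.81106); u = 526.5·(-0.19060)/0.81106 + 321.1 = 197.3755, v = 642.0·(+0.16650)/0.81106 + 248.9 = 380.6911
M1: Pc = R·M1+t = (-0.04881, +0.11509, +0.72631); u = 526.5·(-0.04881)/0.72631 + 321.1 = 285.7210, v = 642.0·(+0.11509)/0.72631 + 248.9 = 350.6314
M2: Pc = R·M2+t = (-0.08400, -0.04930, +0.76714); u = 526.5·(-0.08400)/0.76714 + 321.1 = 263.4460, v = 642.0·(-0.04930)/0.76714 + 248.9 = 207.6446
M3: Pc = R·M3+t = (-0.22579, +0.00211, +0.85189); u = 526.5·(-0.22579)/0.85189 + 321.1 = 181.5500, v = 642.0·(+0.00211)/0.85189 + 248.9 = 250.4887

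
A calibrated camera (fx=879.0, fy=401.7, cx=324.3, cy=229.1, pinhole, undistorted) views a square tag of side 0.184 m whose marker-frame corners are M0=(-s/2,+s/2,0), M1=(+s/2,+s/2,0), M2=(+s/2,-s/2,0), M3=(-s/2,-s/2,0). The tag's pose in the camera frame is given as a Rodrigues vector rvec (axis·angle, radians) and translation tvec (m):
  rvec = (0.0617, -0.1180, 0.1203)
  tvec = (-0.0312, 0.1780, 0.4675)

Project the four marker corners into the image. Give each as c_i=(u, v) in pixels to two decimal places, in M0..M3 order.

Intrinsics K: fx=879.0, fy=401.7, cx=324.3, cy=229.1
Marker side s = 0.184 m; corners in marker frame (Z=0):
  M0 = (-0.0920, +0.0920, 0)
  M1 = (+0.0920, +0.0920, 0)
  M2 = (+0.0920, -0.0920, 0)
  M3 = (-0.0920, -0.0920, 0)
rvec = (0.0617, -0.1180, 0.1203), |rvec| = θ = 0.17945 rad = 10.282°
Rodrigues: sinθ=0.17849, 1−cosθ=0.01606; R = I + sinθ·[k]× + (1−cosθ)·[k]×²:
    [+0.98584 -0.12329 -0.11367]
    [+0.11602 +0.99089 -0.06845]
    [+0.12107 +0.05429 +0.99116]
t = (-0.0312, 0.1780, 0.4675) m
M0: Pc = R·M0+t = (-0.13324, +0.25849, +0.46136); u = 879.0·(-0.13324)/0.46136 + 324.3 = 70.4451, v = 401.7·(+0.25849)/0.46136 + 229.1 = 454.1631
M1: Pc = R·M1+t = (+0.04815, +0.27984, +0.48363); u = 879.0·(+0.04815)/0.48363 + 324.3 = 411.8214, v = 401.7·(+0.27984)/0.48363 + 229.1 = 461.5283
M2: Pc = R·M2+t = (+0.07084, +0.09751, +0.47364); u = 879.0·(+0.07084)/0.47364 + 324.3 = 455.7659, v = 401.7·(+0.09751)/0.47364 + 229.1 = 311.8012
M3: Pc = R·M3+t = (-0.11055, +0.07616, +0.45137); u = 879.0·(-0.11055)/0.45137 + 324.3 = 109.0033, v = 401.7·(+0.07616)/0.45137 + 229.1 = 296.8834

c0=(70.45, 454.16) c1=(411.82, 461.53) c2=(455.77, 311.80) c3=(109.00, 296.88)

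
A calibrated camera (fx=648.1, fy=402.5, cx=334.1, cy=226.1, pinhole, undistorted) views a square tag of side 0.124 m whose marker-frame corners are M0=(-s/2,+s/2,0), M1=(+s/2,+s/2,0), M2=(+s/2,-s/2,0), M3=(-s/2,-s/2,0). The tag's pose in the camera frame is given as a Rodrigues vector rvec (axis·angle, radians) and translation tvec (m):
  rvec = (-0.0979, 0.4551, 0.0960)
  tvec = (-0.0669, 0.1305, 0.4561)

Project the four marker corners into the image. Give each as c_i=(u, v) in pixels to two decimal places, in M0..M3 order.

Intrinsics K: fx=648.1, fy=402.5, cx=334.1, cy=226.1
Marker side s = 0.124 m; corners in marker frame (Z=0):
  M0 = (-0.0620, +0.0620, 0)
  M1 = (+0.0620, +0.0620, 0)
  M2 = (+0.0620, -0.0620, 0)
  M3 = (-0.0620, -0.0620, 0)
rvec = (-0.0979, 0.4551, 0.0960), |rvec| = θ = 0.47531 rad = 27.233°
Rodrigues: sinθ=0.45761, 1−cosθ=0.11085; R = I + sinθ·[k]× + (1−cosθ)·[k]×²:
    [+0.89386 -0.11429 +0.43355]
    [+0.07057 +0.99078 +0.11569]
    [-0.44277 -0.07282 +0.89367]
t = (-0.0669, 0.1305, 0.4561) m
M0: Pc = R·M0+t = (-0.12940, +0.18755, +0.47904); u = 648.1·(-0.12940)/0.47904 + 334.1 = 159.0253, v = 402.5·(+0.18755)/0.47904 + 226.1 = 383.6872
M1: Pc = R·M1+t = (-0.01857, +0.19630, +0.42413); u = 648.1·(-0.01857)/0.42413 + 334.1 = 305.7289, v = 402.5·(+0.19630)/0.42413 + 226.1 = 412.3904
M2: Pc = R·M2+t = (-0.00440, +0.07345, +0.43316); u = 648.1·(-0.00440)/0.43316 + 334.1 = 327.5239, v = 402.5·(+0.07345)/0.43316 + 226.1 = 294.3477
M3: Pc = R·M3+t = (-0.11523, +0.06470, +0.48807); u = 648.1·(-0.11523)/0.48807 + 334.1 = 181.0826, v = 402.5·(+0.06470)/0.48807 + 226.1 = 279.4544

c0=(159.03, 383.69) c1=(305.73, 412.39) c2=(327.52, 294.35) c3=(181.08, 279.45)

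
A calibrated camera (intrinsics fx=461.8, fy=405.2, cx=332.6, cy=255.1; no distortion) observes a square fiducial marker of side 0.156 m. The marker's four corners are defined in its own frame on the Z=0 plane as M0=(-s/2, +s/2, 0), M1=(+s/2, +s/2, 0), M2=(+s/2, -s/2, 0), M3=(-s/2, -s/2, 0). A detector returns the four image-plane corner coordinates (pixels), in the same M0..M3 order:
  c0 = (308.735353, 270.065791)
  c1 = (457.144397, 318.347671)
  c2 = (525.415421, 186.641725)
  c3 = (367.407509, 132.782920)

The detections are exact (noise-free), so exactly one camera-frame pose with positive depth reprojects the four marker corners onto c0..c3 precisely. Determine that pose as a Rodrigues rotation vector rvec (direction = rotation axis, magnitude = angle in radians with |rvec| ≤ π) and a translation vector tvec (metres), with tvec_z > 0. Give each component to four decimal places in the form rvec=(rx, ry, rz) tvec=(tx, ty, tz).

Intrinsics K: fx=461.8, fy=405.2, cx=332.6, cy=255.1
Marker side s = 0.156 m; corners in marker frame (Z=0):
  M0 = (-0.0780, +0.0780, 0)
  M1 = (+0.0780, +0.0780, 0)
  M2 = (+0.0780, -0.0780, 0)
  M3 = (-0.0780, -0.0780, 0)
Detected image corners:
  c0 = (308.735353, 270.065791) px
  c1 = (457.144397, 318.347671) px
  c2 = (525.415421, 186.641725) px
  c3 = (367.407509, 132.782920) px
Planar DLT: solve 8×8 A·h = b for H (H[2,2]=1):
  H  [+1021.64247 -223.74408 +414.16609]
  H  [+348.97749 +962.36342 +229.47387]
  H  [+0.09790 +0.44218 +1.00000]
B = K⁻¹H; ‖b₁‖=2.288283, ‖b₂‖=2.288283; λ = 2/(‖b₁‖+‖b₂‖) = 0.437009, sign → tz>0 ⇒ λ=+0.437009
r₁ = λ·B[:,0] = (+0.93598,+0.34944,+0.04278); r₂ = λ·B[:,1] = (-0.35091,+0.91626,+0.19324)
r₃ = r₁×r₂ = (+0.02832,-0.19588,+0.98022); SVD([r₁ r₂ r₃]) → R = UVᵀ:
  R  [+0.93598 -0.35091 +0.02832]
  R  [+0.34944 +0.91626 -0.19588]
  R  [+0.04278 +0.19324 +0.98022]
t = (+0.07719, -0.02764, +0.43701) m
tr R = 2.832458; θ = arccos((tr R − 1)/2) = 0.412232 rad = 23.619°
axis k = ((R−Rᵀ)₃₂, (R−Rᵀ)₁₃, (R−Rᵀ)₂₁) / (2 sinθ) = (+0.485596, -0.018048, +0.873997)
rvec = θ·k = (+0.200178, -0.007440, +0.360289)

rvec=(0.2002, -0.0074, 0.3603) tvec=(0.0772, -0.0276, 0.4370)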